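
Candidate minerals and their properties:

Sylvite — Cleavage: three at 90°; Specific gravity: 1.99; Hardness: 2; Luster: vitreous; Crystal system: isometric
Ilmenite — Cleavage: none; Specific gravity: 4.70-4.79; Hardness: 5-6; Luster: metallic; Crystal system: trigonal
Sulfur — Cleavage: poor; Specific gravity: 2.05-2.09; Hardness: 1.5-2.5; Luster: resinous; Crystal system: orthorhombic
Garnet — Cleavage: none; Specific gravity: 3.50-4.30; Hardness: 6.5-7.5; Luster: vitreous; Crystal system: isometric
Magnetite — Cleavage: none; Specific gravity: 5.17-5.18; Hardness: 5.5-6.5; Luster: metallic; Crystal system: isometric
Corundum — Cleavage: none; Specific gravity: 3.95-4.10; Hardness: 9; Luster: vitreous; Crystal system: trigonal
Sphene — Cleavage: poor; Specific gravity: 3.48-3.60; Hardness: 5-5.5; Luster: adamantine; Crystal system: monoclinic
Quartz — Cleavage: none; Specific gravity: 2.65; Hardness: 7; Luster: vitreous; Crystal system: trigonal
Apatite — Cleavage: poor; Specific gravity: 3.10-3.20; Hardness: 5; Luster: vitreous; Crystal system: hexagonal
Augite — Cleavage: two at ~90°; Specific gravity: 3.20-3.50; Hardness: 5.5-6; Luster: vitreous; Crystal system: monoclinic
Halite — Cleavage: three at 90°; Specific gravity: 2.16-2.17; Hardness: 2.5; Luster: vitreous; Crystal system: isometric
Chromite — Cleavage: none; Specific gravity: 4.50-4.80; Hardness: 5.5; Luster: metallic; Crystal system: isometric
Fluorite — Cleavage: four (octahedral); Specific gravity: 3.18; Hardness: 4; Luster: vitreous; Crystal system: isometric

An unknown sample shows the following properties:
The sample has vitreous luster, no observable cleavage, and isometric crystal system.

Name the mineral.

Garnet

Vitreous luster is inconsistent with Ilmenite, Sulfur, Magnetite, Sphene, Chromite.
No observable cleavage: narrows the field to Garnet, Corundum, Quartz.
Isometric crystal system: narrows the field to Garnet.
Garnet is the sole remaining match.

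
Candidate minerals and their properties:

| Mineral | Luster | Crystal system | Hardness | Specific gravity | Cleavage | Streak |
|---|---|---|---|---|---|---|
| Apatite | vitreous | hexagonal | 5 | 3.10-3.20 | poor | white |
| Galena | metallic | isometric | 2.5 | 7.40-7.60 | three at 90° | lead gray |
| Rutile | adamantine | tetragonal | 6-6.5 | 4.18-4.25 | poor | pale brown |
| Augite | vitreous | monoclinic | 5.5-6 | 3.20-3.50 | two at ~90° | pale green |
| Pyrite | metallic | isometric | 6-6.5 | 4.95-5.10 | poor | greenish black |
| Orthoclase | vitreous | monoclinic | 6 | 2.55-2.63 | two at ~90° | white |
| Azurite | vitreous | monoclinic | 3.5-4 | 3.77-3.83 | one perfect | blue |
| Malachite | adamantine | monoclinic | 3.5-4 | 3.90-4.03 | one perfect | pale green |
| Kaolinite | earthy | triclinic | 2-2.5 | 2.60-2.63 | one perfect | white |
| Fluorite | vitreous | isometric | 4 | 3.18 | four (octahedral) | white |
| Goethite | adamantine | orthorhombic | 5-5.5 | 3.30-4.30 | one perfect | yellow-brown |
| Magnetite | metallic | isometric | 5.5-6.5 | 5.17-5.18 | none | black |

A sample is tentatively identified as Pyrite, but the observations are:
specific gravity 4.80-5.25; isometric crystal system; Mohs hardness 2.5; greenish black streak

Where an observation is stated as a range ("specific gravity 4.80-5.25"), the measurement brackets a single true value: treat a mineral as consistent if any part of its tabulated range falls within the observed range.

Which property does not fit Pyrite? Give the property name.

hardness

Specific gravity 4.80-5.25: Pyrite has SG 4.95-5.10 — consistent.
Isometric crystal system: Pyrite has isometric system — consistent.
Mohs hardness 2.5: Pyrite has hardness 6-6.5 — outside the reference range.
Greenish black streak: Pyrite has greenish black streak — consistent.
Only the hardness is inconsistent.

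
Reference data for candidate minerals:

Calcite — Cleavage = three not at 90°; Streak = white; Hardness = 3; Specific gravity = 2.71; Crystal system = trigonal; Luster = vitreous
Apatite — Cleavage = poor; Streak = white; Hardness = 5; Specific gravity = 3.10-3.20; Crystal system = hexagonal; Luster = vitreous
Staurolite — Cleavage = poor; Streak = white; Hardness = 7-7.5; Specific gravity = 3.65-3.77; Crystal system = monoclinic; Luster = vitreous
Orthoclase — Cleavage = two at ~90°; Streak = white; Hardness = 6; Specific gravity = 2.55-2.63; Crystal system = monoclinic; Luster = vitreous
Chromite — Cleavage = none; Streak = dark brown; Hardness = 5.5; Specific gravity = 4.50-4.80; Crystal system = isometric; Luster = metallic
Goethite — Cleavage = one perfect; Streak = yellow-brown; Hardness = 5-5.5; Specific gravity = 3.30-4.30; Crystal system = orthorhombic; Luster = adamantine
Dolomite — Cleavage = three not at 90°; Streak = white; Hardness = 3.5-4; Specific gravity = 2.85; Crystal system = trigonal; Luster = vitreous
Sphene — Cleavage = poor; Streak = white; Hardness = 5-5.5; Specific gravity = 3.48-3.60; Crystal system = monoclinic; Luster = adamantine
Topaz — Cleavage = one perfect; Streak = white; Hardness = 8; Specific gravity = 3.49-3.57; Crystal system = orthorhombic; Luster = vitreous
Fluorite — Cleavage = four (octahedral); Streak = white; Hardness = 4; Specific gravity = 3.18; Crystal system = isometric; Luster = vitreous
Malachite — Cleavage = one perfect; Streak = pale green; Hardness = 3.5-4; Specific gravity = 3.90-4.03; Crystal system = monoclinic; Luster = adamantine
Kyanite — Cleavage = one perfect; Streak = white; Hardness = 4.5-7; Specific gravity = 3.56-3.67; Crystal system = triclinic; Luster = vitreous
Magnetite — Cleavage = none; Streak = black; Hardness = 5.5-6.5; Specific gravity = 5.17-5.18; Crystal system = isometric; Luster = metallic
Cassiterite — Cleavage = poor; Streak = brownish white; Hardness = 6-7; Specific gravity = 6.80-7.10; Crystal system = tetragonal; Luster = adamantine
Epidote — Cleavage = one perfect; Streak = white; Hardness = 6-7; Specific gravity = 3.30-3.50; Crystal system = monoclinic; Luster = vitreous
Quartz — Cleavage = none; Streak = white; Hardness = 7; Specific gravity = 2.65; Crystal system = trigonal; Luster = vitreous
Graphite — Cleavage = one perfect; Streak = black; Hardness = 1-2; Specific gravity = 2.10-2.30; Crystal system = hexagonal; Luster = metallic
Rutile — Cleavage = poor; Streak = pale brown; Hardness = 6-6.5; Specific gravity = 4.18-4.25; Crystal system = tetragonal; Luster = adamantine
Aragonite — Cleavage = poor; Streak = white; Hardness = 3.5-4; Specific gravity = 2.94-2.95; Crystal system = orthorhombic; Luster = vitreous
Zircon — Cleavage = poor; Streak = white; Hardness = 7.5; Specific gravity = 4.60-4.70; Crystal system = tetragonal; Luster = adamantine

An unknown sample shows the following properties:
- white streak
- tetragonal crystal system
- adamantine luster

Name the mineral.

Zircon

White streak — Calcite, Apatite, Staurolite, Orthoclase, Dolomite, Sphene, Topaz, Fluorite, Kyanite, Epidote, Quartz, Aragonite, Zircon remain.
Tetragonal crystal system — narrows the field to Zircon.
Adamantine luster — no further eliminations.
Zircon is the sole remaining match.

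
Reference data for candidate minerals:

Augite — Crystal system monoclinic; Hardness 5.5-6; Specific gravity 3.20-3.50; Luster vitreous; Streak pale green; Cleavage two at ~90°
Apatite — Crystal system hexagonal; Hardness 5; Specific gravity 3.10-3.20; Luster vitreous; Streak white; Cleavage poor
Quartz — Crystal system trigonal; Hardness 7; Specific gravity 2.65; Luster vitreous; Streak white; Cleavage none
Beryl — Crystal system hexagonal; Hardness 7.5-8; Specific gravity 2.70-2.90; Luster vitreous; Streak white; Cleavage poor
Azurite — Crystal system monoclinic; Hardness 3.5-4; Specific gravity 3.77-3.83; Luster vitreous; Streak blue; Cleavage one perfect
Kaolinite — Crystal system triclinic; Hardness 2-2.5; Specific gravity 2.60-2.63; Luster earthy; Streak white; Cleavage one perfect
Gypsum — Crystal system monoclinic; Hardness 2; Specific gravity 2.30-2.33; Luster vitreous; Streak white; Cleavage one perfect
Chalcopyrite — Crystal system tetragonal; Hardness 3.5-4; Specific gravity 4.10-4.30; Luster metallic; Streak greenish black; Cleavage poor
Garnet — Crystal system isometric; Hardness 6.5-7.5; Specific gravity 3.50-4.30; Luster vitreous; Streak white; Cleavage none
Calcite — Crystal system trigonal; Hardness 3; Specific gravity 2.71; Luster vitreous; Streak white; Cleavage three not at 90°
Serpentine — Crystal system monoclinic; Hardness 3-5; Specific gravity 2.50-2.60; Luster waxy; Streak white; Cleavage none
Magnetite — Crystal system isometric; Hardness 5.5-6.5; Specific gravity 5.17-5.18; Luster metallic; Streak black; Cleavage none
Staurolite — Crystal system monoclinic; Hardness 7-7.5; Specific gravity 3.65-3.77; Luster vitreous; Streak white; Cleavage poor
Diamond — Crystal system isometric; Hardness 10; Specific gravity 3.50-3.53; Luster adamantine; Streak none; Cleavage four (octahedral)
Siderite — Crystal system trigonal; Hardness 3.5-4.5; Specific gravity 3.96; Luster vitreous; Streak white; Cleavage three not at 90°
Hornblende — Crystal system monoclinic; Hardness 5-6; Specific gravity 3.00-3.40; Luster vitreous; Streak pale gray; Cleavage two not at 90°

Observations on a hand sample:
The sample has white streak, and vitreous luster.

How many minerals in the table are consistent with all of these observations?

8

White streak eliminates Augite, Azurite, Chalcopyrite, Magnetite, Diamond, Hornblende.
Vitreous luster excludes Kaolinite, Serpentine.
Consistent with every observation: Apatite, Beryl, Calcite, Garnet, Gypsum, Quartz, Siderite, Staurolite.
That is 8 minerals.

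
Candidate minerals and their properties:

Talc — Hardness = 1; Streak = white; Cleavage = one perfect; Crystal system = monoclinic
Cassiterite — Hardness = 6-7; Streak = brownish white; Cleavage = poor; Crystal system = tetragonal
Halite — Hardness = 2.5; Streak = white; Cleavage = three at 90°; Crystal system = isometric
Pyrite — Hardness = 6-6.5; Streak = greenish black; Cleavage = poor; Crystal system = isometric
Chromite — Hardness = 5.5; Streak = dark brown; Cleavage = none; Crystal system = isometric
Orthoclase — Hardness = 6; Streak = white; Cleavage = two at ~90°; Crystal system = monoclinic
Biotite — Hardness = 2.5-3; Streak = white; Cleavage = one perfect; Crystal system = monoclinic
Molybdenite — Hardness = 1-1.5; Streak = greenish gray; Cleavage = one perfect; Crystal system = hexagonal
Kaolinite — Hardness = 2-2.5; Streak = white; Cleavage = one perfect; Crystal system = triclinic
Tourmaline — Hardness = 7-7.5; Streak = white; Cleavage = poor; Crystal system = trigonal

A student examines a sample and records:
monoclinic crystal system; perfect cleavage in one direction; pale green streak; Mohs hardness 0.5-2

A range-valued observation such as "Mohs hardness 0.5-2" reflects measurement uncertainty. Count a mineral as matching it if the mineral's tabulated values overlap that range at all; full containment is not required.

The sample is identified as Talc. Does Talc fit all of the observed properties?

Monoclinic crystal system — consistent with Talc (monoclinic system).
Perfect cleavage in one direction — consistent with Talc (cleavage one perfect).
Pale green streak — Talc has white streak; a mismatch.
Mohs hardness 0.5-2 — consistent with Talc (hardness 1).
Streak alone is enough to reject Talc.

No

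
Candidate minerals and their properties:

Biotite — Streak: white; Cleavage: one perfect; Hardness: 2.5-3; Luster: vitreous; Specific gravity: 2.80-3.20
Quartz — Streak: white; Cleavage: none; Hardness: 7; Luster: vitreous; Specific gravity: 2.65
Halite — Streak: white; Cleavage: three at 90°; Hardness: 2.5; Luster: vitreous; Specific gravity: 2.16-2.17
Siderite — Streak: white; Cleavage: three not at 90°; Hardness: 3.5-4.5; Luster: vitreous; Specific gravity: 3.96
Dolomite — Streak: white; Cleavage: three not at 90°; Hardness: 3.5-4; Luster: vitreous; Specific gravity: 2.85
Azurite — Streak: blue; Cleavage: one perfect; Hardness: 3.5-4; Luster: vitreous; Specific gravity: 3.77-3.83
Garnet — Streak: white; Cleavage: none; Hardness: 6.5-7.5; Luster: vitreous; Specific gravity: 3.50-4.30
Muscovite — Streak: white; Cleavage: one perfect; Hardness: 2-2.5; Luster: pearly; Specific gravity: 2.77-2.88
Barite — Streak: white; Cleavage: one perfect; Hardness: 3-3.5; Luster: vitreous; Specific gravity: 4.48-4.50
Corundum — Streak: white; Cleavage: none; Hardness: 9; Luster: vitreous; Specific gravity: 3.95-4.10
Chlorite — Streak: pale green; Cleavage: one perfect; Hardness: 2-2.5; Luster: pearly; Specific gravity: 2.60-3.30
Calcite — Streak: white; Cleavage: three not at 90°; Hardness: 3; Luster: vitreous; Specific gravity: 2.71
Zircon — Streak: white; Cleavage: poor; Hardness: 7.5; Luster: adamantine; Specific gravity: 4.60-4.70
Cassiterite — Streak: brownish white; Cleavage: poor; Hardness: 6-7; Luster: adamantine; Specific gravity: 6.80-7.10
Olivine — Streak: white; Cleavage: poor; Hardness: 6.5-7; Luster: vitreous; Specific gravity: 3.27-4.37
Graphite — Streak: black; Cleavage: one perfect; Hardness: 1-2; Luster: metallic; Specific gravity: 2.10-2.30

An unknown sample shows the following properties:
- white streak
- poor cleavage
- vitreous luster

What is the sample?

White streak excludes Azurite, Chlorite, Cassiterite, Graphite.
Poor cleavage — leaves Zircon, Olivine.
Vitreous luster is inconsistent with Zircon.
Only Olivine satisfies all observations.

Olivine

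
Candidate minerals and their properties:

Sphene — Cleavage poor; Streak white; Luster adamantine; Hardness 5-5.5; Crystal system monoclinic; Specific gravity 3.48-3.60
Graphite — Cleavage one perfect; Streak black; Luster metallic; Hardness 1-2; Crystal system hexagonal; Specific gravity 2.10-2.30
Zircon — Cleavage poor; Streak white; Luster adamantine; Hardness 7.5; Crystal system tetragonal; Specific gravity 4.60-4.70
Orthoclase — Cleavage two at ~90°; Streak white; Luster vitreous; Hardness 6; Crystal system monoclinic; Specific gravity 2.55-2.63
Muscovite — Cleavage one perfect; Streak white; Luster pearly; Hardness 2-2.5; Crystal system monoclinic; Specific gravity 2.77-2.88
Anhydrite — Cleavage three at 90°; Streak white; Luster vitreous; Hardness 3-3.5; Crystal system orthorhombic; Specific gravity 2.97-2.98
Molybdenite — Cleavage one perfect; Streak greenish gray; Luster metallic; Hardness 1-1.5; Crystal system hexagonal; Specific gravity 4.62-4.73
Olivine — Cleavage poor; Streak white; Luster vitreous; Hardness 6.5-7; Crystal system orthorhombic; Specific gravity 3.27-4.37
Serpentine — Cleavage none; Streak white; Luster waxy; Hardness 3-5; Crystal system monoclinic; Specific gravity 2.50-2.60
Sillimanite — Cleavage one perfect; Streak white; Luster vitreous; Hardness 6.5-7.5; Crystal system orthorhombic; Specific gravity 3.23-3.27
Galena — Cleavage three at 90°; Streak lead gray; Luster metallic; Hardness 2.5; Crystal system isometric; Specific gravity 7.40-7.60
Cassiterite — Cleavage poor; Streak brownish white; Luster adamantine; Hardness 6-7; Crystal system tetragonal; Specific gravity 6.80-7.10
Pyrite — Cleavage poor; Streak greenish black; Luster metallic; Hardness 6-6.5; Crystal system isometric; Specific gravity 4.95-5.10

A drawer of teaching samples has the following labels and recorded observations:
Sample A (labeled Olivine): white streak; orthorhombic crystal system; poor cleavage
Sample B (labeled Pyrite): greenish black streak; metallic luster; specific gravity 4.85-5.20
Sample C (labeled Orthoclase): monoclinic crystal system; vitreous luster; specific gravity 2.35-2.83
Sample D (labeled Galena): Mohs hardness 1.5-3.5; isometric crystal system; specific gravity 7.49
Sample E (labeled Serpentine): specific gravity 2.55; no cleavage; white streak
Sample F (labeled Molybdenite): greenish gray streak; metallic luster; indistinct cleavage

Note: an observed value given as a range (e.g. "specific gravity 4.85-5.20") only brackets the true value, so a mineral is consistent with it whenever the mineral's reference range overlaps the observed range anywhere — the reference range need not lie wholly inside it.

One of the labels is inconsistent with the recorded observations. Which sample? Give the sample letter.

Sample A: observations are consistent with Olivine.
Sample B: observations are consistent with Pyrite.
Sample C: observations are consistent with Orthoclase.
Sample D: observations are consistent with Galena.
Sample E: observations are consistent with Serpentine.
Sample F: Molybdenite has cleavage one perfect, but the record shows indistinct cleavage — this label is wrong.
Only sample F is inconsistent with its label.

F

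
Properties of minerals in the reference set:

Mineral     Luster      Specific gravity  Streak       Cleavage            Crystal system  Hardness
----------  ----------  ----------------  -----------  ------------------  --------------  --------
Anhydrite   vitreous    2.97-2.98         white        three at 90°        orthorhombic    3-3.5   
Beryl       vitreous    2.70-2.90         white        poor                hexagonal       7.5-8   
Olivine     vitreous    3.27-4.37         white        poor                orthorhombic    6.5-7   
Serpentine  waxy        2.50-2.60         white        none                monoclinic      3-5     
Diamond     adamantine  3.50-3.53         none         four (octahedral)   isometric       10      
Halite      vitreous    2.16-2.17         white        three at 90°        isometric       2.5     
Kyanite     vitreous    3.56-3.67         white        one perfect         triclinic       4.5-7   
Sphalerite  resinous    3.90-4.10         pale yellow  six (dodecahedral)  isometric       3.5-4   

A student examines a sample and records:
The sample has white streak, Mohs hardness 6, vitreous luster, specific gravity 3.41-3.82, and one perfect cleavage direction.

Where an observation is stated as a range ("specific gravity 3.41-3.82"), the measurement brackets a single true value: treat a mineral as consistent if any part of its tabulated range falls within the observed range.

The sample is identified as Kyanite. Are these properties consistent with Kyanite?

White streak — agrees with Kyanite (white streak).
Mohs hardness 6 — agrees with Kyanite (hardness 4.5-7).
Vitreous luster — agrees with Kyanite (vitreous luster).
Specific gravity 3.41-3.82 — agrees with Kyanite (SG 3.56-3.67).
One perfect cleavage direction — agrees with Kyanite (cleavage one perfect).
All observations are consistent with the tabulated values for Kyanite.

Yes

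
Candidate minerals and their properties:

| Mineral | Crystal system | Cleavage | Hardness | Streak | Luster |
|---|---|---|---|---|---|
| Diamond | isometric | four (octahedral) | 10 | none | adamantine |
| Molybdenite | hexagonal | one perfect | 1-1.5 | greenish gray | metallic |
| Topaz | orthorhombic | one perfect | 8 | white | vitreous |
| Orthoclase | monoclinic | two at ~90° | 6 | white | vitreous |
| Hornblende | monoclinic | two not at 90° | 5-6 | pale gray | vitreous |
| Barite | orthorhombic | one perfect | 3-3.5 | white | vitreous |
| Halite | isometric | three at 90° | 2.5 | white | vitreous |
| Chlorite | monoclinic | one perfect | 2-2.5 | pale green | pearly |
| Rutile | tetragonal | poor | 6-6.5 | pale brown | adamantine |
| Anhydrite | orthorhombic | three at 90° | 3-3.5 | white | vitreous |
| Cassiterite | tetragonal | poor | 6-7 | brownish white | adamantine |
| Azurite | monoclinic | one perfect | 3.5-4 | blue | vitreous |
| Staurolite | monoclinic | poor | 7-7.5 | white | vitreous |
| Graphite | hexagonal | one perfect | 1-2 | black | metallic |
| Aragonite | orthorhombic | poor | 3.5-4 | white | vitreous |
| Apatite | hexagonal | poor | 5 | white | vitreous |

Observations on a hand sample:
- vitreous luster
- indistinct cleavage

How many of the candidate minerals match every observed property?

Vitreous luster excludes Diamond, Molybdenite, Chlorite, Rutile, Cassiterite, Graphite.
Indistinct cleavage — Staurolite, Aragonite, Apatite remain.
Consistent with every observation: Apatite, Aragonite, Staurolite.
That is 3 minerals.

3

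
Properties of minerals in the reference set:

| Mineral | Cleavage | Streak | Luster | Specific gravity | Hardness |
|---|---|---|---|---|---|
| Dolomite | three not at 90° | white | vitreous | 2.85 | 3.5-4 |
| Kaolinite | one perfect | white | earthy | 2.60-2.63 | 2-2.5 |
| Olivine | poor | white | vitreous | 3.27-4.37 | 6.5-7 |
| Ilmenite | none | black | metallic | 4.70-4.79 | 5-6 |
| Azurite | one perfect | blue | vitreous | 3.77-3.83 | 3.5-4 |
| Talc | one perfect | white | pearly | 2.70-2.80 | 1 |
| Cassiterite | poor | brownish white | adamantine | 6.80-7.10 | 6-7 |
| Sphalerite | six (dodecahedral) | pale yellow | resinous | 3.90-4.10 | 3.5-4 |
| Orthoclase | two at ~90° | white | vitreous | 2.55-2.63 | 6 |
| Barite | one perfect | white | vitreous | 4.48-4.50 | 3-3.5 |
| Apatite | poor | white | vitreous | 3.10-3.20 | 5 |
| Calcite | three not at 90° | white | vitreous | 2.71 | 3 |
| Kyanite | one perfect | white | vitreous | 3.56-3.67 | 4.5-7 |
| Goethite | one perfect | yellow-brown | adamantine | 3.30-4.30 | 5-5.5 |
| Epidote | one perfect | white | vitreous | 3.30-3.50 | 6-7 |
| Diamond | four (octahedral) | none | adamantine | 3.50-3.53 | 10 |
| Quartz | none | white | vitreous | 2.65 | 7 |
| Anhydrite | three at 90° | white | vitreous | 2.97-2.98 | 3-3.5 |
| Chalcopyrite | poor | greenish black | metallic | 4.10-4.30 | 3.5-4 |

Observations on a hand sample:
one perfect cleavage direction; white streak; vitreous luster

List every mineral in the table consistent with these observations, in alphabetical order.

Barite, Epidote, Kyanite

One perfect cleavage direction: Kaolinite, Azurite, Talc, Barite, Kyanite, Goethite, Epidote remain.
White streak excludes Azurite, Goethite.
Vitreous luster excludes Kaolinite, Talc.
Remaining candidates: Barite, Epidote, Kyanite.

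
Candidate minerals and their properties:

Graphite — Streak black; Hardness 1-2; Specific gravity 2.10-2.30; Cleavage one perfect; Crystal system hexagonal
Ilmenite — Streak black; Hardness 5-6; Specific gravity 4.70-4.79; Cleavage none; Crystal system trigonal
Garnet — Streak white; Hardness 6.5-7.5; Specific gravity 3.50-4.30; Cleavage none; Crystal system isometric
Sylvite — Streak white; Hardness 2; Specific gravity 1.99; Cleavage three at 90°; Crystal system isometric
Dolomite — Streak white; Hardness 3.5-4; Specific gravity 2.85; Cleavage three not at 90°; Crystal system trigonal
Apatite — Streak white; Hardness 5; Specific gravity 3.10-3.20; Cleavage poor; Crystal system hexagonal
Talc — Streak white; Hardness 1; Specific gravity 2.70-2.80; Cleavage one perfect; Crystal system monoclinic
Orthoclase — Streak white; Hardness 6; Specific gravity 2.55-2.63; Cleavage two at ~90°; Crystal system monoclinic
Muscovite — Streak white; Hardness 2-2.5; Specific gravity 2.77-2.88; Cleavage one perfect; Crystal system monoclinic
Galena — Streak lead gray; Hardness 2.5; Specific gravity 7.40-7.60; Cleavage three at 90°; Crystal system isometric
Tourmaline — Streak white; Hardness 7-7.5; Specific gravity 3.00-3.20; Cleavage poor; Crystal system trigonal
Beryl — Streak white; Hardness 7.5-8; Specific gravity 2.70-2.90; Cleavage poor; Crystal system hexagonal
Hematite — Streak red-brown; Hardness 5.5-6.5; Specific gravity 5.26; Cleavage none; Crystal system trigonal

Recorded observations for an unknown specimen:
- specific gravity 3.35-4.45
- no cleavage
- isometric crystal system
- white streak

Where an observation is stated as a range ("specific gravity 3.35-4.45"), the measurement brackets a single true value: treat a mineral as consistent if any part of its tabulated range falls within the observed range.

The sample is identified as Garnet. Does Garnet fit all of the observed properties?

Yes

Specific gravity 3.35-4.45 — is consistent with Garnet (SG 3.50-4.30).
No cleavage — is consistent with Garnet (cleavage none).
Isometric crystal system — is consistent with Garnet (isometric system).
White streak — is consistent with Garnet (white streak).
Nothing contradicts Garnet.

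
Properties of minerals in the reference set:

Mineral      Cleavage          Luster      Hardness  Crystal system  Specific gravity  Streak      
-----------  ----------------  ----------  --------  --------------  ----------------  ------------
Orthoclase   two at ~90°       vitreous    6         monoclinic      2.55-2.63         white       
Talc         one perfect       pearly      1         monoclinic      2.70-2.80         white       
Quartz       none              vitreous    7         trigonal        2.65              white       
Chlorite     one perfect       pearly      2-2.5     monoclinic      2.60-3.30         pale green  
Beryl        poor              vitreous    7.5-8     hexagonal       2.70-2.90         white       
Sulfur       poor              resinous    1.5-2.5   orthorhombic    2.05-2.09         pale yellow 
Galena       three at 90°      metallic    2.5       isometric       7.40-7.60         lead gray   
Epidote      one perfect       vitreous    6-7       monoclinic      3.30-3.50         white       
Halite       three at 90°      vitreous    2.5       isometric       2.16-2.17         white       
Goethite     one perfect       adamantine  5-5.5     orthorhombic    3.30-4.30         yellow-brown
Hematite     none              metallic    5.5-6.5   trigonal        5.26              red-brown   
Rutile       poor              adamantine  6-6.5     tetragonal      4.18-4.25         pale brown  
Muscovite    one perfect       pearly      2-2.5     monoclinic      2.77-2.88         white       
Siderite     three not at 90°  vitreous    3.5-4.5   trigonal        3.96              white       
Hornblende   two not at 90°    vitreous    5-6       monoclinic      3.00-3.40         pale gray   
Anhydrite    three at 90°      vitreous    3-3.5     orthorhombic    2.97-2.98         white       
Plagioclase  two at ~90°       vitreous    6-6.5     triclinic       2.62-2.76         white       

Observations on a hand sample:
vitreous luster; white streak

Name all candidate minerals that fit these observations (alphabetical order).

Anhydrite, Beryl, Epidote, Halite, Orthoclase, Plagioclase, Quartz, Siderite

Vitreous luster: narrows the field to Orthoclase, Quartz, Beryl, Epidote, Halite, Siderite, Hornblende, Anhydrite, Plagioclase.
White streak is inconsistent with Hornblende.
Consistent with every observation: Anhydrite, Beryl, Epidote, Halite, Orthoclase, Plagioclase, Quartz, Siderite.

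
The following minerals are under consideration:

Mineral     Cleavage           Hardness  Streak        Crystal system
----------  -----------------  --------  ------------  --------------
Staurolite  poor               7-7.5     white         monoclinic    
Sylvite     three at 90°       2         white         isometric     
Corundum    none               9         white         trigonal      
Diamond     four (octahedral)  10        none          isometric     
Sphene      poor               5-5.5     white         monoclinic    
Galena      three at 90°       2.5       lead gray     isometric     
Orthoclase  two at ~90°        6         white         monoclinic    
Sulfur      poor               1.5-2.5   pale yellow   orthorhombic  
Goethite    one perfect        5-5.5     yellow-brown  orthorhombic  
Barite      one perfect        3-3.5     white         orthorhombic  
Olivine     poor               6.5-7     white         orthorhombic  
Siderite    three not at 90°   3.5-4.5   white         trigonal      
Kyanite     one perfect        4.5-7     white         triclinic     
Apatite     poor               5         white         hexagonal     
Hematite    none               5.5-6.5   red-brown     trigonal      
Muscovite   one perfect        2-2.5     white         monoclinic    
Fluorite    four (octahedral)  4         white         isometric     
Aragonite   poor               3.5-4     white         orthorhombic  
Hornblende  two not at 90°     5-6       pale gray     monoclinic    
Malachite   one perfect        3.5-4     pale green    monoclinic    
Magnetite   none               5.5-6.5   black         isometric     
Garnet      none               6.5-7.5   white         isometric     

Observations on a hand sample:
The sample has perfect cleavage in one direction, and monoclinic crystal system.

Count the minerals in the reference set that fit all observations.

Perfect cleavage in one direction — leaves Goethite, Barite, Kyanite, Muscovite, Malachite.
Monoclinic crystal system — Muscovite, Malachite remain.
Consistent with every observation: Malachite, Muscovite.
That is 2 minerals.

2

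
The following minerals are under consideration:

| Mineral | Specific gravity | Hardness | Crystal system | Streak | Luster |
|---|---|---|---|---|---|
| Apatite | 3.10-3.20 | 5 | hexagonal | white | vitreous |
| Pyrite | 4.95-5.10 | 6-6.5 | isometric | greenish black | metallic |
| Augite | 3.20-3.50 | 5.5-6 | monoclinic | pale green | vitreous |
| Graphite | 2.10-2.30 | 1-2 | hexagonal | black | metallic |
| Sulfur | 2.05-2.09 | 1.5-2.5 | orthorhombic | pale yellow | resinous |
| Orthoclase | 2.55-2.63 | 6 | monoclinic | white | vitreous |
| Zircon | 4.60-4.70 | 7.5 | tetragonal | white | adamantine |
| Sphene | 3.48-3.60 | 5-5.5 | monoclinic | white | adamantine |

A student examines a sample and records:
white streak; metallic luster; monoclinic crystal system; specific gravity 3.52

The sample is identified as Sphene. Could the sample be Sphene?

Inconsistent

White streak — fits Sphene (white streak).
Metallic luster — Sphene has adamantine luster; a mismatch.
Monoclinic crystal system — fits Sphene (monoclinic system).
Specific gravity 3.52 — fits Sphene (SG 3.48-3.60).
Sphene is excluded by the luster.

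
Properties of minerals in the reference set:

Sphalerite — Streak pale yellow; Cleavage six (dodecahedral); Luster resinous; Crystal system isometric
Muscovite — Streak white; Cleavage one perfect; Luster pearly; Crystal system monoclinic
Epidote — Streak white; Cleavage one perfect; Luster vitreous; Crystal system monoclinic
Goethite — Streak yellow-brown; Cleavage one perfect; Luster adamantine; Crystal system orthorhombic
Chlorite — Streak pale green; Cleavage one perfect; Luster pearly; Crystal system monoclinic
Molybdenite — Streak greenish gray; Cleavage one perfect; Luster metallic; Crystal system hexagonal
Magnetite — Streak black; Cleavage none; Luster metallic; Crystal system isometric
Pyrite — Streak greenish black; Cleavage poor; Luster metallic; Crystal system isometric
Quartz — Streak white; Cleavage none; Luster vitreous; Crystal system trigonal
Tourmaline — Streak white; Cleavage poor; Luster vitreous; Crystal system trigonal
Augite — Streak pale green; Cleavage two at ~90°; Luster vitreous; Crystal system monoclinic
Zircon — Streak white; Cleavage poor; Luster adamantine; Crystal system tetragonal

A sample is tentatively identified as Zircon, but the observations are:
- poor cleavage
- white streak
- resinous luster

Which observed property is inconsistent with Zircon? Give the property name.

luster

Poor cleavage: Zircon has cleavage poor — consistent.
White streak: Zircon has white streak — consistent.
Resinous luster: Zircon has adamantine luster — does not match.
Everything matches except the luster.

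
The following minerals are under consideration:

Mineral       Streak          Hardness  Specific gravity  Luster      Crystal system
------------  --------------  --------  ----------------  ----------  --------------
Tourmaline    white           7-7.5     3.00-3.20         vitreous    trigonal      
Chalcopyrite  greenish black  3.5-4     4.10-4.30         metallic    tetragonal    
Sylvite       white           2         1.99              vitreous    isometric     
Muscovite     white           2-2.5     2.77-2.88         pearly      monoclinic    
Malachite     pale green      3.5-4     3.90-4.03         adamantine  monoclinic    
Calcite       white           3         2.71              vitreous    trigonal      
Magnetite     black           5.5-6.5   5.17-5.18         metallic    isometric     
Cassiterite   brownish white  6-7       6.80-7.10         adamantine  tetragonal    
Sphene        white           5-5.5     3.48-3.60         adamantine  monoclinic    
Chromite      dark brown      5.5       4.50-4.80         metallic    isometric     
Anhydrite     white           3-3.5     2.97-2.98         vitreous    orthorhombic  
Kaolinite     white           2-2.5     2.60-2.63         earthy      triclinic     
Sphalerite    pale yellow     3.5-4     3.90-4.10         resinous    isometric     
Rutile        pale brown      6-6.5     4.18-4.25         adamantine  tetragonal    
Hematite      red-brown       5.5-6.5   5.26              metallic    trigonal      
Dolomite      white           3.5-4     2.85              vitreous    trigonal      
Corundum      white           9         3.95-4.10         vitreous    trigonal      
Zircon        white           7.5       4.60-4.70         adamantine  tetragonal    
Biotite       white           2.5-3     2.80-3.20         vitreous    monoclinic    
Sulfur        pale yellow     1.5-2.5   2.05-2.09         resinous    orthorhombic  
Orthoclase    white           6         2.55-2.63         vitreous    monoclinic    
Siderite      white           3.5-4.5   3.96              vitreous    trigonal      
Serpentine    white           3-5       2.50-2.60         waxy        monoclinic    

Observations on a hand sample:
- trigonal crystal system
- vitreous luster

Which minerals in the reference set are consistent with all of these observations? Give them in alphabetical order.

Calcite, Corundum, Dolomite, Siderite, Tourmaline

Trigonal crystal system — Tourmaline, Calcite, Hematite, Dolomite, Corundum, Siderite remain.
Vitreous luster rules out Hematite.
The minerals that satisfy all observations are Calcite, Corundum, Dolomite, Siderite, Tourmaline.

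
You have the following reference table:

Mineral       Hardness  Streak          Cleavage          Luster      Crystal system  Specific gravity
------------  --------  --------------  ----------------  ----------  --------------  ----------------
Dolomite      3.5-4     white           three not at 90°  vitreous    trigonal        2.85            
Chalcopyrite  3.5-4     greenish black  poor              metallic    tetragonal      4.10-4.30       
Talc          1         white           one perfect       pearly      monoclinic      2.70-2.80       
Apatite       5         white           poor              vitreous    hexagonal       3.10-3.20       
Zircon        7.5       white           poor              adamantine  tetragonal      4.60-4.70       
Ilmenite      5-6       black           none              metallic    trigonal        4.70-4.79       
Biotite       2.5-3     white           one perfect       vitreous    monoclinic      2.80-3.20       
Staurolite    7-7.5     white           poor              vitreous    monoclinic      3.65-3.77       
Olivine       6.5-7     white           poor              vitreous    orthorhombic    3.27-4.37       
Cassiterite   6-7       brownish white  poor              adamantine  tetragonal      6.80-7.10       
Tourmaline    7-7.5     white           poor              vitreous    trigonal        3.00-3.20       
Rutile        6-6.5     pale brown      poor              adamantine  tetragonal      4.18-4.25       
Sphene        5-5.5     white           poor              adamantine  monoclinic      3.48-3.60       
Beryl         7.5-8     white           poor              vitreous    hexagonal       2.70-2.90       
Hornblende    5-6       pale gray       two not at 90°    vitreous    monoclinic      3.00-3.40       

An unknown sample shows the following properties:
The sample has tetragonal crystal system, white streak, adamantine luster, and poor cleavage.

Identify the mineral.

Zircon

Tetragonal crystal system — only Chalcopyrite, Zircon, Cassiterite, Rutile remain.
White streak — leaves Zircon.
Adamantine luster — consistent with all remaining minerals.
Poor cleavage — consistent with all remaining minerals.
Only Zircon satisfies all observations.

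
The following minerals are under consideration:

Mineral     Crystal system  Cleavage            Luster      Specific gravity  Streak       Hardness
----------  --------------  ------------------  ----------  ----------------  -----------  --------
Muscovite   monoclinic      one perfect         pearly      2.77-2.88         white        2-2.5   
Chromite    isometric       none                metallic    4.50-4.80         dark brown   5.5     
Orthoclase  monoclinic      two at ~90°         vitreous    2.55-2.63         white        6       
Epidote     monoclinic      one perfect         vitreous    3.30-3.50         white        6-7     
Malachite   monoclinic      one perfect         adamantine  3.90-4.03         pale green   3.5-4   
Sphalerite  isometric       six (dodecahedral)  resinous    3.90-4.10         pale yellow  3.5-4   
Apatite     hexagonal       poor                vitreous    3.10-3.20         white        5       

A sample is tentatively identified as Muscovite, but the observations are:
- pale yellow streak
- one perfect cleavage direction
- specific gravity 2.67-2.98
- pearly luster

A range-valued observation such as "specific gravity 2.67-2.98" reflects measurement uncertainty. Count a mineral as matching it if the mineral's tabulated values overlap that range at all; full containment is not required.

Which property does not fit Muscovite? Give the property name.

Pale yellow streak: Muscovite has white streak — outside the reference range.
One perfect cleavage direction: Muscovite has cleavage one perfect — agrees.
Specific gravity 2.67-2.98: Muscovite has SG 2.77-2.88 — agrees.
Pearly luster: Muscovite has pearly luster — agrees.
The streak is the one property that does not fit.

streak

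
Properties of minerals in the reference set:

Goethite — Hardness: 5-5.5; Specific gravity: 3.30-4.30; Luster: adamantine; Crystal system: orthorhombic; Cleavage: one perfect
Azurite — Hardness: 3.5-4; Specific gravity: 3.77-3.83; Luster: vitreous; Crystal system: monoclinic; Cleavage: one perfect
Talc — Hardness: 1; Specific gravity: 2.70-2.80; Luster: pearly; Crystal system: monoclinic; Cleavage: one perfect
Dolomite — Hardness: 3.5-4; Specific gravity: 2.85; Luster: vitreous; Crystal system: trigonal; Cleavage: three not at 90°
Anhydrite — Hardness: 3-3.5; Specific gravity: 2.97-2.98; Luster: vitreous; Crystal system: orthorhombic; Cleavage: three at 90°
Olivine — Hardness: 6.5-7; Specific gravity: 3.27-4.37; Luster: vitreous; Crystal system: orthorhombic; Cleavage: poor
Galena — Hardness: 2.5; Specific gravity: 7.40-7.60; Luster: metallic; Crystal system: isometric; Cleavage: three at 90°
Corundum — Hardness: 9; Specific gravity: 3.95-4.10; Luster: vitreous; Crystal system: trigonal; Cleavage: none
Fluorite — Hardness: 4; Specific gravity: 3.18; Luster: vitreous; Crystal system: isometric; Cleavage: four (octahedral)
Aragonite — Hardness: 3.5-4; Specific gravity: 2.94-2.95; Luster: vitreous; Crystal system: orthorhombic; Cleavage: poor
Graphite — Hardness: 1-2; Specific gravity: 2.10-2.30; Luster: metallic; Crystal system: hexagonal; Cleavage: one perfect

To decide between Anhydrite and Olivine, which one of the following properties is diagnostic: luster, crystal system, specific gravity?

specific gravity

Luster: both vitreous — identical.
Crystal system: both orthorhombic — identical.
Specific gravity: Anhydrite 2.97-2.98, Olivine 3.27-4.37 — distinct.
Of the listed properties, specific gravity is the one that separates them.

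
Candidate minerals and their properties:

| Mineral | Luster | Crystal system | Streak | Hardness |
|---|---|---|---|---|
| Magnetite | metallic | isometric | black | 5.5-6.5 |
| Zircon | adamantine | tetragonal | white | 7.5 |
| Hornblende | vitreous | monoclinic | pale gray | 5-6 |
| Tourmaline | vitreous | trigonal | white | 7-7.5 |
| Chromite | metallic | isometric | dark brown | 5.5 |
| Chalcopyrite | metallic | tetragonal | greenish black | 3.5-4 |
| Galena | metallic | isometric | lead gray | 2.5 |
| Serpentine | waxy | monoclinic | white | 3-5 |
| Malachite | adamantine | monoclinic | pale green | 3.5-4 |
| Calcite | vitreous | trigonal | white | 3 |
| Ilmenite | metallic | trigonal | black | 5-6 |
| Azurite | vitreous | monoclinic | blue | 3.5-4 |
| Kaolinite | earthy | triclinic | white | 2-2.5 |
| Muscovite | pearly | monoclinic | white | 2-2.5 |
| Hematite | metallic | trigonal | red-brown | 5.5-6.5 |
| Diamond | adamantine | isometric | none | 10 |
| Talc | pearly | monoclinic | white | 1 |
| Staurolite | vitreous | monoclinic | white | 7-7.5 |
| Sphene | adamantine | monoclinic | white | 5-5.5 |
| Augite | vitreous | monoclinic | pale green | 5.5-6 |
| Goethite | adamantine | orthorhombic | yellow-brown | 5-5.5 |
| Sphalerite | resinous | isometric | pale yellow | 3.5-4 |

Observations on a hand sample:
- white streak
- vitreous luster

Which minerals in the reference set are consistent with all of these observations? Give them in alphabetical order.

Calcite, Staurolite, Tourmaline

White streak: leaves Zircon, Tourmaline, Serpentine, Calcite, Kaolinite, Muscovite, Talc, Staurolite, Sphene.
Vitreous luster: narrows the field to Tourmaline, Calcite, Staurolite.
Consistent with every observation: Calcite, Staurolite, Tourmaline.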